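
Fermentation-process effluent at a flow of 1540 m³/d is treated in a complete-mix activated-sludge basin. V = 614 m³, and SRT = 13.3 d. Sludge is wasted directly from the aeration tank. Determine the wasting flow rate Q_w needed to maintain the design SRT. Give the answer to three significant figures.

Q_w ≈ 46.2 m³/d

Wasting from the aeration tank: Q_w = V / θ_c = 614.0 / 13.3 = 46.17 m³/d.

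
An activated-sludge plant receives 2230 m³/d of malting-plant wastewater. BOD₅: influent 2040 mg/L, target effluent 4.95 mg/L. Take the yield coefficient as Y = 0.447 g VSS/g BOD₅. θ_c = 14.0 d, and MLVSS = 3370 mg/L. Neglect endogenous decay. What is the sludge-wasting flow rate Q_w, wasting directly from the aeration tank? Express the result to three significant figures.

Q_w ≈ 602 m³/d

Biomass mass balance (decay neglected): V·X = Y·Q·(S₀ − S)·θ_c, so V = 0.447 × 2230 × (2040 − 4.95) × 14.0 / 3370 = 8427 m³.
Wasting from the aeration tank: Q_w = V / θ_c = 8427 / 14.0 = 601.9 m³/d.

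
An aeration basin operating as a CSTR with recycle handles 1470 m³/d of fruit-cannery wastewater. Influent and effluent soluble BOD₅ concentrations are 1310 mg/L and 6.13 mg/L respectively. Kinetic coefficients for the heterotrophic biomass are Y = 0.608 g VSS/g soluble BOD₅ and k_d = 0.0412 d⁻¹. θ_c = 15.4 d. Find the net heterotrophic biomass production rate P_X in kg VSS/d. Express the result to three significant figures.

P_X ≈ 713 kg VSS/d

The observed yield is Y_obs = Y/(1 + k_d·θ_c) = 0.608 / (1 + 0.0412 × 15.4) = 0.608 / 1.634 = 0.3720 g VSS per g soluble BOD₅ removed.
ΔS = 1310 − 6.13 = 1304 mg/L, so the substrate removal rate is 1470 × 1304/1000 = 1917 kg soluble BOD₅/d.
So the net sludge growth is P_X = 0.3720 × 1917 = 713.0 kg VSS/d.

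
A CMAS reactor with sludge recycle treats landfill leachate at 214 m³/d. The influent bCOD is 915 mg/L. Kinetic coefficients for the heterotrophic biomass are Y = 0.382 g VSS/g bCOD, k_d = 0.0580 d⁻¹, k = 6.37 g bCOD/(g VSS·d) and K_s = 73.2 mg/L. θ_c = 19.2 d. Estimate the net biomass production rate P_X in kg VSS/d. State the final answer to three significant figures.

For a completely mixed reactor with recycle the Lawrence–McCarty relation gives S = K_s·(1 + k_d·θ_c) / [θ_c·(Y·k − k_d) − 1] = 73.2 × (1 + 0.0580 × 19.2) / [19.2 × (0.382 × 6.37 − 0.0580) − 1] = 154.7 / 44.61 = 3.468 mg/L.
Correct the yield for decay: Y_obs = Y/(1 + k_d θ_c) = 0.382 / (1 + 0.0580 × 19.2) = 0.382 / 2.114 = 0.1807.
Mass of bCOD removed per day: Q(S₀ − S) = 214 × 911.5 g/m³ = 195.1 kg/d.
P_X = Y_obs · Q(S₀ − S) = 0.1807 × 195.1 = 35.26 kg VSS/d.

P_X ≈ 35.3 kg VSS/d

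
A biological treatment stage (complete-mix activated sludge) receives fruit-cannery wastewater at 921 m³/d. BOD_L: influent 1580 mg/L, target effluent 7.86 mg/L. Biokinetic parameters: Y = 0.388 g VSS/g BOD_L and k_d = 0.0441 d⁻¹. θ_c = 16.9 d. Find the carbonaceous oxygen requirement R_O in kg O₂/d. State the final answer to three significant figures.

R_O ≈ 991 kg O₂/d

Observed yield with endogenous decay: Y_obs = Y / (1 + k_d·θ_c) = 0.388 / (1 + 0.0441 × 16.9) = 0.388 / 1.745 = 0.2223 g VSS/g BOD_L.
Substrate removed = Q·(S₀ − S) = 921 m³/d × (1580 − 7.86) g/m³ = 1.45×10^6 g/d = 1448 kg/d.
P_X = Y_obs·Q·(S₀ − S) = 0.2223 × 1448 = 321.9 kg VSS/d.
R_O = Q·ΔS − 1.42 P_X = 1448 − 457.1 = 990.8 kg O₂/d.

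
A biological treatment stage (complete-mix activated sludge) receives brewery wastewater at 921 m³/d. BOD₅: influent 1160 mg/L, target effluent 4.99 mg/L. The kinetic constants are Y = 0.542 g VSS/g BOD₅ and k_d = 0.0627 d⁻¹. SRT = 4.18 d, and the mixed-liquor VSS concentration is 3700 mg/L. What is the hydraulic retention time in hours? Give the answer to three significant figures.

From the SRT design equation V = Y Q (S₀−S) θ_c / [X (1 + k_d θ_c)] = 0.542 × 921 × (1160 − 4.99) × 4.18 / [3700 × (1 + 0.0627 × 4.18)] = 2.41×10^6 / 4670 = 516.1 m³.
τ = V/Q = 516.1/921 = 0.5604 d, or 13.45 h.

τ ≈ 13.4 h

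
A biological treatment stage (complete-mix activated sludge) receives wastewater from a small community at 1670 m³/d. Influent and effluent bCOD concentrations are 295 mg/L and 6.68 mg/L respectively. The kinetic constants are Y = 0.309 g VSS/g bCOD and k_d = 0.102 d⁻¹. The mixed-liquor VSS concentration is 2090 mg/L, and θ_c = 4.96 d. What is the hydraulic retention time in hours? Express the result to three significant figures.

τ ≈ 3.37 h

Steady-state biomass mass balance: V·X·(1 + k_d·θ_c) = Y·Q·(S₀ − S)·θ_c, so V = 0.309 × 1670 × (295 − 6.68) × 4.96 / [2090 × (1 + 0.102 × 4.96)] = 7.38×10^5 / 3147 = 234.5 m³.
Hydraulic retention time τ = V/Q = 234.5 / 1670 = 0.1404 d = 3.370 h.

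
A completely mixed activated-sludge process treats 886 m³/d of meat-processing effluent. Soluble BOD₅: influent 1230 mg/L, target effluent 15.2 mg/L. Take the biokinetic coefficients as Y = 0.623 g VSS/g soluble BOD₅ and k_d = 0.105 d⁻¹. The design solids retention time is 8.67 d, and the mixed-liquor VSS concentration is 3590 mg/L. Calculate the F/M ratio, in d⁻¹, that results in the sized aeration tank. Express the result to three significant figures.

From the SRT design equation V = Y Q (S₀−S) θ_c / [X (1 + k_d θ_c)] = 0.623 × 886 × (1230 − 15.2) × 8.67 / [3590 × (1 + 0.105 × 8.67)] = 5.81×10^6 / 6858 = 847.7 m³.
F/M = Q·S₀ / (V·X) = 886 × 1230 / (847.7 × 3590) = 0.3581 g soluble BOD₅·(g VSS·d)⁻¹.

F/M ≈ 0.358 d⁻¹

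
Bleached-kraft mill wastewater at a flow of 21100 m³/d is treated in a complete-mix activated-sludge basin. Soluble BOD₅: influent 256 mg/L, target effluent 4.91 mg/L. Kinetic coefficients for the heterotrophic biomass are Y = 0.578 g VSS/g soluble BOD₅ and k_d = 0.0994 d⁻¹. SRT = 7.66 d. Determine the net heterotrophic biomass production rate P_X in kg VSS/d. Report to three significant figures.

P_X ≈ 1740 kg VSS/d

Observed yield with endogenous decay: Y_obs = Y / (1 + k_d·θ_c) = 0.578 / (1 + 0.0994 × 7.66) = 0.578 / 1.761 = 0.3281 g VSS/g soluble BOD₅.
ΔS = 256 − 4.91 = 251.1 mg/L, so the substrate removal rate is 21100 × 251.1/1000 = 5298 kg soluble BOD₅/d.
Net biomass production P_X = Y_obs × Q·(S₀ − S) = 0.3281 × 5298 = 1739 kg VSS/d.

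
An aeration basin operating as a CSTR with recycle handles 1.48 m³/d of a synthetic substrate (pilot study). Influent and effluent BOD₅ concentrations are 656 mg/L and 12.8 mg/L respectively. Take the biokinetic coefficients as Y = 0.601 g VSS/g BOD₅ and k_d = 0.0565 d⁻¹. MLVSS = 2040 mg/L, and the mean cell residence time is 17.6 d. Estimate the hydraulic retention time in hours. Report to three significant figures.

Rearranging the biomass balance for a CMAS with decay, V = Y·Q·ΔS·θ_c / [X·(1+k_d θ_c)] = 0.601 × 1.48 × (656 − 12.8) × 17.6 / [2040 × (1 + 0.0565 × 17.6)] = 1.01×10^4 / 4069 = 2.475 m³.
Hydraulic retention time τ = V/Q = 2.475 / 1.48 = 1.672 d = 40.13 h.

τ ≈ 40.1 h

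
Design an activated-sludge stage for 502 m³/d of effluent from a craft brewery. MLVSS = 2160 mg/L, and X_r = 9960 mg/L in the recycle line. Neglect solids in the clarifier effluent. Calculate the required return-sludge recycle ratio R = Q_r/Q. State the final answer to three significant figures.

R ≈ 0.277

Solids balance on the clarifier gives (1+R)X = R·X_r, so R = X/(X_r − X) = 2160 / (9960 − 2160) = 0.2769.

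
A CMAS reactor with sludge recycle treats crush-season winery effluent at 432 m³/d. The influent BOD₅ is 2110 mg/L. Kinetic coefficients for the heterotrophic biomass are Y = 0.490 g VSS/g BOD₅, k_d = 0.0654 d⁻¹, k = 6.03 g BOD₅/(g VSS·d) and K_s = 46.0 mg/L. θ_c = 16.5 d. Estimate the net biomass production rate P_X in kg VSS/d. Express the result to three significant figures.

Effluent substrate depends only on kinetics and SRT: S = K_s(1 + k_d θ_c) / [θ_c(Yk − k_d) − 1] = 46.0 × (1 + 0.0654 × 16.5) / [16.5 × (0.490 × 6.03 − 0.0654) − 1] = 95.64 / 46.67 = 2.049 mg/L.
Observed yield with endogenous decay: Y_obs = Y / (1 + k_d·θ_c) = 0.490 / (1 + 0.0654 × 16.5) = 0.490 / 2.079 = 0.2357 g VSS/g BOD₅.
ΔS = 2110 − 2.05 = 2108 mg/L, so the substrate removal rate is 432 × 2108/1000 = 910.6 kg BOD₅/d.
P_X = Y_obs · Q(S₀ − S) = 0.2357 × 910.6 = 214.6 kg VSS/d.

P_X ≈ 215 kg VSS/d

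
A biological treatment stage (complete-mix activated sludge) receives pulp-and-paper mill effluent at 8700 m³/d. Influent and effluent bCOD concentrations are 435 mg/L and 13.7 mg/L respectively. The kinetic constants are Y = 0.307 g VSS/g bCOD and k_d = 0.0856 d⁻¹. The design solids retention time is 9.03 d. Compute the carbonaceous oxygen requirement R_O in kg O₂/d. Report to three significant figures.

R_O ≈ 2760 kg O₂/d

Observed yield with endogenous decay: Y_obs = Y / (1 + k_d·θ_c) = 0.307 / (1 + 0.0856 × 9.03) = 0.307 / 1.773 = 0.1732 g VSS/g bCOD.
Q·(S₀ − S) = 8700 × (435 − 13.7) × 10⁻³ = 3665 kg/d removed.
Biomass synthesised: P_X = Y_obs × 3665 = 634.7 kg VSS/d.
R_O = Q·(S₀ − S) − 1.42·P_X = 3665 − 1.42 × 634.7 = 2764 kg O₂/d.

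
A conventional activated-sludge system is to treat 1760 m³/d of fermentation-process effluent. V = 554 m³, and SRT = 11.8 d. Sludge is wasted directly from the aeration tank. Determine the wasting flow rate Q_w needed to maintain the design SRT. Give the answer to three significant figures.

For wasting at MLVSS concentration, Q_w = V/θ_c = 554.0/11.8 = 46.95 m³/d.

Q_w ≈ 46.9 m³/d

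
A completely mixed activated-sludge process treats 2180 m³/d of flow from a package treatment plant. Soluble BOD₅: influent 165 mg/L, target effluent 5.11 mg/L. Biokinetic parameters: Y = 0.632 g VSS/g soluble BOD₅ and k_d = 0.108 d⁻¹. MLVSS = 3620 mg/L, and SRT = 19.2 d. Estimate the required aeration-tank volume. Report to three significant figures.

V ≈ 380 m³

From the SRT design equation V = Y Q (S₀−S) θ_c / [X (1 + k_d θ_c)] = 0.632 × 2180 × (165 − 5.11) × 19.2 / [3620 × (1 + 0.108 × 19.2)] = 4.23×10^6 / 11126 = 380.1 m³.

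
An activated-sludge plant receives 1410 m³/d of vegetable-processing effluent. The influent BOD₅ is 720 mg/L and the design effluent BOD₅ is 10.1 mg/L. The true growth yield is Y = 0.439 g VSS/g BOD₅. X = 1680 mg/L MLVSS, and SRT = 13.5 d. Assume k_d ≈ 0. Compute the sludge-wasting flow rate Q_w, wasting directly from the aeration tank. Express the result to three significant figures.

Biomass mass balance (decay neglected): V·X = Y·Q·(S₀ − S)·θ_c, so V = 0.439 × 1410 × (720 − 10.1) × 13.5 / 1680 = 3531 m³.
With mixed-liquor wasting, θ_c = V/Q_w, so Q_w = V/θ_c = 3531/13.5 = 261.6 m³/d.

Q_w ≈ 262 m³/d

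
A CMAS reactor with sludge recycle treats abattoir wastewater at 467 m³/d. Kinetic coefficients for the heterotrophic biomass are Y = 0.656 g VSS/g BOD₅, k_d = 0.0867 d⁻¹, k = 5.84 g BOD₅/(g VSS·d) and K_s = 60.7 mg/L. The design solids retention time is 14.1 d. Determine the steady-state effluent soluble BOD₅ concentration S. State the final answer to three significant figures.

From the Monod/SRT balance for a CMAS, S = K_s·(1+k_d θ_c)/[θ_c·(Y k − k_d) − 1] = 60.7 × (1 + 0.0867 × 14.1) / [14.1 × (0.656 × 5.84 − 0.0867) − 1] = 134.9 / 51.80 = 2.605 mg/L.

S ≈ 2.60 mg/L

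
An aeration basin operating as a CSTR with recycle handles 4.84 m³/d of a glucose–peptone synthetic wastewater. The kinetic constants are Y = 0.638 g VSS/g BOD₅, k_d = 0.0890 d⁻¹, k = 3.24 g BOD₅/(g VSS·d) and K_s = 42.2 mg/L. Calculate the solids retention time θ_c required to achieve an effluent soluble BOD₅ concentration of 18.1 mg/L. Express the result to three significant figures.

From 1/θ_c = Y·k·S/(K_s + S) − k_d: Y·k·S/(K_s+S) = 0.638 × 3.24 × 18.1 / (42.2 + 18.1) = 0.6205 d⁻¹.
Then 1/θ_c = μ − k_d = 0.6205 − 0.0890 = 0.5315 d⁻¹, giving θ_c = 1.882 d.

θ_c ≈ 1.88 d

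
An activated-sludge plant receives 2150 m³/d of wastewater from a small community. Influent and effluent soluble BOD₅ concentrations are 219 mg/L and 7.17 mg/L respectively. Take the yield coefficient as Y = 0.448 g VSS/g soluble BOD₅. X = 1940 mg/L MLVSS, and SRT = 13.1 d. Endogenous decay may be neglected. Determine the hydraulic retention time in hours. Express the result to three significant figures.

τ ≈ 15.4 h

V·X = Y·Q·ΔS·θ_c gives V = 0.448 × 2150 × (219 − 7.17) × 13.1 / 1940 = 1378 m³.
HRT = V/Q = 1378 m³ / 2150 m³·d⁻¹ = 0.6408 d × 24 = 15.38 h.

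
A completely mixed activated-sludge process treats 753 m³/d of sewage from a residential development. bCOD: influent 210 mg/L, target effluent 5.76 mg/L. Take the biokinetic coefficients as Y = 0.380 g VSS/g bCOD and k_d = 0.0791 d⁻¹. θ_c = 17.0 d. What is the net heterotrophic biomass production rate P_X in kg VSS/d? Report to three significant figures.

P_X ≈ 24.9 kg VSS/d

Observed yield with endogenous decay: Y_obs = Y / (1 + k_d·θ_c) = 0.380 / (1 + 0.0791 × 17.0) = 0.380 / 2.345 = 0.1621 g VSS/g bCOD.
ΔS = 210 − 5.76 = 204.2 mg/L, so the substrate removal rate is 753 × 204.2/1000 = 153.8 kg bCOD/d.
So the net sludge growth is P_X = 0.1621 × 153.8 = 24.92 kg VSS/d.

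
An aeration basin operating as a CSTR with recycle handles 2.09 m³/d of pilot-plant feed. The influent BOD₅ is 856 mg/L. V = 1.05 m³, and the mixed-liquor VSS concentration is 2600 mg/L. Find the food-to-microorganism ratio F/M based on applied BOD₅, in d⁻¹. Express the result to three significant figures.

F/M = Q·S₀ / (V·X) = 2.09 × 856 / (1.050 × 2600) = 0.6553 g BOD₅·(g VSS·d)⁻¹.

F/M ≈ 0.655 d⁻¹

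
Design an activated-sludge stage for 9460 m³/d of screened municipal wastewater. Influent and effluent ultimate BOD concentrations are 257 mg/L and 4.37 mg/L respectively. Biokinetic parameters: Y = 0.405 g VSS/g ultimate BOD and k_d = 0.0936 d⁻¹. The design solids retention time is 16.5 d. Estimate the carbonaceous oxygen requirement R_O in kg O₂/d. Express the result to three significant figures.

Observed yield with endogenous decay: Y_obs = Y / (1 + k_d·θ_c) = 0.405 / (1 + 0.0936 × 16.5) = 0.405 / 2.544 = 0.1592 g VSS/g ultimate BOD.
ΔS = 257 − 4.37 = 252.6 mg/L, so the substrate removal rate is 9460 × 252.6/1000 = 2390 kg ultimate BOD/d.
Biomass synthesised: P_X = Y_obs × 2390 = 380.4 kg VSS/d.
Carbonaceous O₂ demand = substrate oxidised − cell-mass equivalent = 2390 − 1.42 × 380.4 = 1850 kg O₂/d.

R_O ≈ 1850 kg O₂/d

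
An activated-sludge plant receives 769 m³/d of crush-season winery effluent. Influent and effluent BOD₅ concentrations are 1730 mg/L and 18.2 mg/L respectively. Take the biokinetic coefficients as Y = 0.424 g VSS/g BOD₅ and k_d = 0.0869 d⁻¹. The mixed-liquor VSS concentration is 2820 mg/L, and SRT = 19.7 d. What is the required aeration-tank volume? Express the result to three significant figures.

V ≈ 1440 m³

From the SRT design equation V = Y Q (S₀−S) θ_c / [X (1 + k_d θ_c)] = 0.424 × 769 × (1730 − 18.2) × 19.7 / [2820 × (1 + 0.0869 × 19.7)] = 1.1×10^7 / 7648 = 1438 m³.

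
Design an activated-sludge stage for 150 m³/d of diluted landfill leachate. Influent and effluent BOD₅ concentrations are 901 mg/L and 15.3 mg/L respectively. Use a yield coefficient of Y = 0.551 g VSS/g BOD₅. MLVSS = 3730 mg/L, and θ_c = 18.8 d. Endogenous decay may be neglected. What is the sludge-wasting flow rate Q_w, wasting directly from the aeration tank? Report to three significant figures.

With k_d = 0 the design equation reduces to V = Y Q (S₀−S) θ_c / X = 0.551 × 150 × (901 − 15.3) × 18.8 / 3730 = 369.0 m³.
Wasting from the aeration tank: Q_w = V / θ_c = 369.0 / 18.8 = 19.63 m³/d.

Q_w ≈ 19.6 m³/d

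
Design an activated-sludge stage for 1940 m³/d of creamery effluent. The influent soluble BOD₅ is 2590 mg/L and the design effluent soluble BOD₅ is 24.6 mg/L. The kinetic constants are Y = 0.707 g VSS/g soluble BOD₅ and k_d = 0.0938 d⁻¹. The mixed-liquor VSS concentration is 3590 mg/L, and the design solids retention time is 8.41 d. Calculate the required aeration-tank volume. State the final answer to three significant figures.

Steady-state biomass mass balance: V·X·(1 + k_d·θ_c) = Y·Q·(S₀ − S)·θ_c, so V = 0.707 × 1940 × (2590 − 24.6) × 8.41 / [3590 × (1 + 0.0938 × 8.41)] = 2.96×10^7 / 6422 = 4608 m³.

V ≈ 4610 m³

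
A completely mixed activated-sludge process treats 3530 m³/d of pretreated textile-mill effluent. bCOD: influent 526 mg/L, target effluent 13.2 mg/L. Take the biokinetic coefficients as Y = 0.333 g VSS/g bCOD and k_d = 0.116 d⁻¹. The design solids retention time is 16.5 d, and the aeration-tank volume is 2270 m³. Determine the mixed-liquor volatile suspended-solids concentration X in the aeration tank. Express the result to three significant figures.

From V·X·(1 + k_d·θ_c) = Y·Q·(S₀ − S)·θ_c: X = 0.333 × 3530 × (526 − 13.2) × 16.5 / [2270 × (1 + 0.116 × 16.5)] = 1504 mg/L.

X ≈ 1500 mg/L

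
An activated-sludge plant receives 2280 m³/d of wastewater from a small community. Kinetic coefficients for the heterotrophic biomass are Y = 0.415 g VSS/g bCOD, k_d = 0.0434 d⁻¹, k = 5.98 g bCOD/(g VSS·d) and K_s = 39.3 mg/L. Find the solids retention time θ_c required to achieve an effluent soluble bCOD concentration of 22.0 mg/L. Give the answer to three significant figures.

θ_c ≈ 1.18 d

From 1/θ_c = Y·k·S/(K_s + S) − k_d: Y·k·S/(K_s+S) = 0.415 × 5.98 × 22.0 / (39.3 + 22.0) = 0.8907 d⁻¹.
1/θ_c = 0.8907 − 0.0434 = 0.8473 d⁻¹, so θ_c = 1.180 d.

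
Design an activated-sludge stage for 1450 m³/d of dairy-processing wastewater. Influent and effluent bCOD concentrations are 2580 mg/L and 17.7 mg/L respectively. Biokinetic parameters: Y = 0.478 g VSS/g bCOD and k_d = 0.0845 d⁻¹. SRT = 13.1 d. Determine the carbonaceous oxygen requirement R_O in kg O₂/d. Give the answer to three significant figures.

Observed yield with endogenous decay: Y_obs = Y / (1 + k_d·θ_c) = 0.478 / (1 + 0.0845 × 13.1) = 0.478 / 2.107 = 0.2269 g VSS/g bCOD.
Mass of bCOD removed per day: Q(S₀ − S) = 1450 × 2562 g/m³ = 3715 kg/d.
Biomass synthesised: P_X = Y_obs × 3715 = 842.9 kg VSS/d.
R_O = Q·(S₀ − S) − 1.42·P_X = 3715 − 1.42 × 842.9 = 2518 kg O₂/d.

R_O ≈ 2520 kg O₂/d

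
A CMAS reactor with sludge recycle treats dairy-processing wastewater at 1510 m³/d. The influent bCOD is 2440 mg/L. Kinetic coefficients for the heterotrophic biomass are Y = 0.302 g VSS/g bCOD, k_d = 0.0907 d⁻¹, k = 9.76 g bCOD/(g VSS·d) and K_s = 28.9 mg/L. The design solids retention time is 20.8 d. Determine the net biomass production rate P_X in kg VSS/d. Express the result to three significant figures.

P_X ≈ 385 kg VSS/d

For a completely mixed reactor with recycle the Lawrence–McCarty relation gives S = K_s·(1 + k_d·θ_c) / [θ_c·(Y·k − k_d) − 1] = 28.9 × (1 + 0.0907 × 20.8) / [20.8 × (0.302 × 9.76 − 0.0907) − 1] = 83.42 / 58.42 = 1.428 mg/L.
Y_obs = Y / (1 + k_d θ_c) = 0.302 / (1 + 0.0907 × 20.8) = 0.302 / 2.887 = 0.1046.
ΔS = 2440 − 1.43 = 2439 mg/L, so the substrate removal rate is 1510 × 2439/1000 = 3682 kg bCOD/d.
So the net sludge growth is P_X = 0.1046 × 3682 = 385.2 kg VSS/d.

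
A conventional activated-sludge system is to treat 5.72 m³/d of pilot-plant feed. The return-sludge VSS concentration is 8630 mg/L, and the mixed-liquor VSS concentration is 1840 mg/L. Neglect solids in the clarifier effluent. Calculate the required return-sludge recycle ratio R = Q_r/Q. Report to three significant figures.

R = Q_r/Q = X/(X_r − X) = 1840 / (8630 − 1840) = 0.2710.

R ≈ 0.271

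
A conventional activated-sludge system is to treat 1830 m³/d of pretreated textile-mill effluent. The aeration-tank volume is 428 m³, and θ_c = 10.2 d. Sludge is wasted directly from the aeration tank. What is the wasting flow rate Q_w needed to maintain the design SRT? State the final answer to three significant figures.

For wasting at MLVSS concentration, Q_w = V/θ_c = 428.0/10.2 = 41.96 m³/d.

Q_w ≈ 42.0 m³/d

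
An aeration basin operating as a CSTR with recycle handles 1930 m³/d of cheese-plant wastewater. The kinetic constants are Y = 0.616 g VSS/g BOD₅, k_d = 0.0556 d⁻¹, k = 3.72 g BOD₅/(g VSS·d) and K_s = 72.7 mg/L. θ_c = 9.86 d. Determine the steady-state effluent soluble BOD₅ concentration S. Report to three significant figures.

From the Monod/SRT balance for a CMAS, S = K_s·(1+k_d θ_c)/[θ_c·(Y k − k_d) − 1] = 72.7 × (1 + 0.0556 × 9.86) / [9.86 × (0.616 × 3.72 − 0.0556) − 1] = 112.6 / 21.05 = 5.348 mg/L.

S ≈ 5.35 mg/L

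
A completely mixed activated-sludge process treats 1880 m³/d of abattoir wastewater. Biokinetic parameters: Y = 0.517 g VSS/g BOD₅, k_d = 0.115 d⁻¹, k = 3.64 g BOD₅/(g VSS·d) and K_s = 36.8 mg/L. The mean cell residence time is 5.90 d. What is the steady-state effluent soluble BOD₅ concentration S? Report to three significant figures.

From the Monod/SRT balance for a CMAS, S = K_s·(1+k_d θ_c)/[θ_c·(Y k − k_d) − 1] = 36.8 × (1 + 0.115 × 5.90) / [5.90 × (0.517 × 3.64 − 0.115) − 1] = 61.77 / 9.425 = 6.554 mg/L.

S ≈ 6.55 mg/L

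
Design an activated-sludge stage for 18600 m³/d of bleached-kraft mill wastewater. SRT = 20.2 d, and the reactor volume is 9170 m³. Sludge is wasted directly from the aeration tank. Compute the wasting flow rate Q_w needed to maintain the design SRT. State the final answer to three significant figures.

Wasting from the aeration tank: Q_w = V / θ_c = 9170 / 20.2 = 454.0 m³/d.

Q_w ≈ 454 m³/d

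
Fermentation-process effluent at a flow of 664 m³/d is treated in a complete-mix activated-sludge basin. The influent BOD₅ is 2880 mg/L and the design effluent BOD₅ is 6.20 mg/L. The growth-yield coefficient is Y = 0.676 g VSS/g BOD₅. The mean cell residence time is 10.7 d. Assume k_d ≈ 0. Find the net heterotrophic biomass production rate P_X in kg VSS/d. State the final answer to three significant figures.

P_X ≈ 1290 kg VSS/d

With endogenous decay neglected, the observed yield equals the true yield: Y_obs = Y = 0.676 g VSS/g BOD₅.
ΔS = 2880 − 6.20 = 2874 mg/L, so the substrate removal rate is 664 × 2874/1000 = 1908 kg BOD₅/d.
Biomass produced: P_X = Y_obs·Q·ΔS = 0.6760 × 1908 ≈ 1290 kg VSS/d.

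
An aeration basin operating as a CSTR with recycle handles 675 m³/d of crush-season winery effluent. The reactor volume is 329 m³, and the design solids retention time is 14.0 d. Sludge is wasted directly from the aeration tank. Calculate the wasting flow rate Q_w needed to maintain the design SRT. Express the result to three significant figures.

With mixed-liquor wasting, θ_c = V/Q_w, so Q_w = V/θ_c = 329.0/14.0 = 23.50 m³/d.

Q_w ≈ 23.5 m³/d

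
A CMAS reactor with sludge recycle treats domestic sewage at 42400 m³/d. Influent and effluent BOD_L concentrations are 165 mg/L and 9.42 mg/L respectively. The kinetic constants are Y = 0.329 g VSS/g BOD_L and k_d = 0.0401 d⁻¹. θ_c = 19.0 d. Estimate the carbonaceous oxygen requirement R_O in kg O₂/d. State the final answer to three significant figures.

R_O ≈ 4850 kg O₂/d

Y_obs = Y / (1 + k_d θ_c) = 0.329 / (1 + 0.0401 × 19.0) = 0.329 / 1.762 = 0.1867.
ΔS = 165 − 9.42 = 155.6 mg/L, so the substrate removal rate is 42400 × 155.6/1000 = 6597 kg BOD_L/d.
Net sludge production P_X = 0.1867 × 6597 = 1232 kg VSS/d.
R_O = Q·(S₀ − S) − 1.42·P_X = 6597 − 1.42 × 1232 = 4847 kg O₂/d.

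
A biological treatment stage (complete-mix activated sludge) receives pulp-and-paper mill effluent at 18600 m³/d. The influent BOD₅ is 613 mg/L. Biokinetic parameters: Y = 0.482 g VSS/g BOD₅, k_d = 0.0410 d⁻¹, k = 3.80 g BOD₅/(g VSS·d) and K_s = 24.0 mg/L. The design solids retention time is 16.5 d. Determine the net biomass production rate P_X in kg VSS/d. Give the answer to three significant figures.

Effluent substrate depends only on kinetics and SRT: S = K_s(1 + k_d θ_c) / [θ_c(Yk − k_d) − 1] = 24.0 × (1 + 0.0410 × 16.5) / [16.5 × (0.482 × 3.80 − 0.0410) − 1] = 40.24 / 28.54 = 1.410 mg/L.
Correct the yield for decay: Y_obs = Y/(1 + k_d θ_c) = 0.482 / (1 + 0.0410 × 16.5) = 0.482 / 1.676 = 0.2875.
Substrate removed = Q·(S₀ − S) = 18600 m³/d × (613 − 1.41) g/m³ = 1.14×10^7 g/d = 11376 kg/d.
P_X = Y_obs · Q(S₀ − S) = 0.2875 × 11376 = 3271 kg VSS/d.

P_X ≈ 3270 kg VSS/d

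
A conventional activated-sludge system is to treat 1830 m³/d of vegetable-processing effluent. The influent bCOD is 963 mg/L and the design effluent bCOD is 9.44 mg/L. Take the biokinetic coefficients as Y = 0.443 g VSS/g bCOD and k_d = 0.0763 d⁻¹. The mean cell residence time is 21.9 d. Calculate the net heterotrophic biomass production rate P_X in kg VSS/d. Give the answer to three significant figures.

The observed yield is Y_obs = Y/(1 + k_d·θ_c) = 0.443 / (1 + 0.0763 × 21.9) = 0.443 / 2.671 = 0.1659 g VSS per g bCOD removed.
Substrate removed = Q·(S₀ − S) = 1830 m³/d × (963 − 9.44) g/m³ = 1.75×10^6 g/d = 1745 kg/d.
Net biomass production P_X = Y_obs × Q·(S₀ − S) = 0.1659 × 1745 = 289.4 kg VSS/d.

P_X ≈ 289 kg VSS/d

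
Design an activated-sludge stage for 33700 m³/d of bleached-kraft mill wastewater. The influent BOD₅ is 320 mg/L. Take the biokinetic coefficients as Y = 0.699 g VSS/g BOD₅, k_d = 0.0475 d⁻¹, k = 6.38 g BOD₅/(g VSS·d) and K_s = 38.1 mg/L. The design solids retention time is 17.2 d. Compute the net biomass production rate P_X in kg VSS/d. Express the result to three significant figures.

Effluent substrate depends only on kinetics and SRT: S = K_s(1 + k_d θ_c) / [θ_c(Yk − k_d) − 1] = 38.1 × (1 + 0.0475 × 17.2) / [17.2 × (0.699 × 6.38 − 0.0475) − 1] = 69.23 / 74.89 = 0.9244 mg/L.
Observed yield with endogenous decay: Y_obs = Y / (1 + k_d·θ_c) = 0.699 / (1 + 0.0475 × 17.2) = 0.699 / 1.817 = 0.3847 g VSS/g BOD₅.
Mass of BOD₅ removed per day: Q(S₀ − S) = 33700 × 319.1 g/m³ = 10753 kg/d.
Biomass produced: P_X = Y_obs·Q·ΔS = 0.3847 × 10753 ≈ 4137 kg VSS/d.

P_X ≈ 4140 kg VSS/d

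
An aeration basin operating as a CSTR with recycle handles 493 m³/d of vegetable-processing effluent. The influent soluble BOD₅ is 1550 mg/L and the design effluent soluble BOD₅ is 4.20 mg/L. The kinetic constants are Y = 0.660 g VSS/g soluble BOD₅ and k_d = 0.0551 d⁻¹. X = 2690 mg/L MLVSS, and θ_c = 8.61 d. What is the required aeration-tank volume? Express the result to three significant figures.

V ≈ 1090 m³

Rearranging the biomass balance for a CMAS with decay, V = Y·Q·ΔS·θ_c / [X·(1+k_d θ_c)] = 0.660 × 493 × (1550 − 4.20) × 8.61 / [2690 × (1 + 0.0551 × 8.61)] = 4.33×10^6 / 3966 = 1092 m³.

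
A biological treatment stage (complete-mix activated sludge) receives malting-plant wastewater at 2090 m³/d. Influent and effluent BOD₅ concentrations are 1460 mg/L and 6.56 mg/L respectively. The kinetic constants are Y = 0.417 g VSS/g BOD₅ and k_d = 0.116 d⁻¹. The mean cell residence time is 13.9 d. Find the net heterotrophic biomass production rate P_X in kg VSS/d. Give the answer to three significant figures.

Y_obs = Y / (1 + k_d θ_c) = 0.417 / (1 + 0.116 × 13.9) = 0.417 / 2.612 = 0.1596.
Q·(S₀ − S) = 2090 × (1460 − 6.56) × 10⁻³ = 3038 kg/d removed.
Biomass produced: P_X = Y_obs·Q·ΔS = 0.1596 × 3038 ≈ 484.9 kg VSS/d.

P_X ≈ 485 kg VSS/d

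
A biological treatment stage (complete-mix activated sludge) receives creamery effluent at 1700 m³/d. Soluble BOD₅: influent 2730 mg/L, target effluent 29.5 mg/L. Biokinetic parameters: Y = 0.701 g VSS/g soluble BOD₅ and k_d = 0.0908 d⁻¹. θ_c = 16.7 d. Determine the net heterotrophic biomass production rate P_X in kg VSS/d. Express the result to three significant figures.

P_X ≈ 1280 kg VSS/d

Correct the yield for decay: Y_obs = Y/(1 + k_d θ_c) = 0.701 / (1 + 0.0908 × 16.7) = 0.701 / 2.516 = 0.2786.
Q·(S₀ − S) = 1700 × (2730 − 29.5) × 10⁻³ = 4591 kg/d removed.
Biomass produced: P_X = Y_obs·Q·ΔS = 0.2786 × 4591 ≈ 1279 kg VSS/d.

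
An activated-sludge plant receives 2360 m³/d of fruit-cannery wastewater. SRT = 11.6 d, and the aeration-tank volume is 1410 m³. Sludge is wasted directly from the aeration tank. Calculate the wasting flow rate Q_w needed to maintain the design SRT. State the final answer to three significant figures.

For wasting at MLVSS concentration, Q_w = V/θ_c = 1410/11.6 = 121.6 m³/d.

Q_w ≈ 122 m³/d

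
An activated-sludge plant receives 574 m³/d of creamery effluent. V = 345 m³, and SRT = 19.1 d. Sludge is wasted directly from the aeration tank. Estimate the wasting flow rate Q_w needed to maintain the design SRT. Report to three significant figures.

Q_w ≈ 18.1 m³/d

With mixed-liquor wasting, θ_c = V/Q_w, so Q_w = V/θ_c = 345.0/19.1 = 18.06 m³/d.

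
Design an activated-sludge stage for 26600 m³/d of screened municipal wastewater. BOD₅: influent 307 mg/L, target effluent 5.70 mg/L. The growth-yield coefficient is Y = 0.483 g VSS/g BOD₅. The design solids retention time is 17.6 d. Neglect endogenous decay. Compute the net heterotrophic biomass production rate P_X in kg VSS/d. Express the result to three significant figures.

P_X ≈ 3870 kg VSS/d

With endogenous decay neglected, the observed yield equals the true yield: Y_obs = Y = 0.483 g VSS/g BOD₅.
Mass of BOD₅ removed per day: Q(S₀ − S) = 26600 × 301.3 g/m³ = 8015 kg/d.
Biomass produced: P_X = Y_obs·Q·ΔS = 0.4830 × 8015 ≈ 3871 kg VSS/d.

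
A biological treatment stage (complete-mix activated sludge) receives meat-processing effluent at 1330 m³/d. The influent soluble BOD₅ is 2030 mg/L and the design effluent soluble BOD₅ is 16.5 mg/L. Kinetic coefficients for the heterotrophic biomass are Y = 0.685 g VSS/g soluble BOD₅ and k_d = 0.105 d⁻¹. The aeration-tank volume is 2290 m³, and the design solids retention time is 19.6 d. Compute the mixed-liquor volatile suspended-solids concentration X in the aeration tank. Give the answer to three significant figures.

X ≈ 5130 mg/L

From V·X·(1 + k_d·θ_c) = Y·Q·(S₀ − S)·θ_c: X = 0.685 × 1330 × (2030 − 16.5) × 19.6 / [2290 × (1 + 0.105 × 19.6)] = 5134 mg/L.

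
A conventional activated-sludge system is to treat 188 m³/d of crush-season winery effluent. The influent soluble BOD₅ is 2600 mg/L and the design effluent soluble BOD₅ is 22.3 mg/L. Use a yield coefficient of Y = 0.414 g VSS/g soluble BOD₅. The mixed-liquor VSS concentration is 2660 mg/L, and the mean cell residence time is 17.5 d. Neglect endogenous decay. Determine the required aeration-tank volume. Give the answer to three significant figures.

V ≈ 1320 m³

Biomass mass balance (decay neglected): V·X = Y·Q·(S₀ − S)·θ_c, so V = 0.414 × 188 × (2600 − 22.3) × 17.5 / 2660 = 1320 m³.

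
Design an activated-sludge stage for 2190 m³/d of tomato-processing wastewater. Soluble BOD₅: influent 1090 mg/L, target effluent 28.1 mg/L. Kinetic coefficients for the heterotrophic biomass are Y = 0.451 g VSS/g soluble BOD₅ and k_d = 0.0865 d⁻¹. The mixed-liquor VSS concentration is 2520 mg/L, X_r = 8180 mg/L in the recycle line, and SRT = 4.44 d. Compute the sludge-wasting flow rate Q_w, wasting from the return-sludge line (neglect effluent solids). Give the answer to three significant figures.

Q_w ≈ 92.6 m³/d

Steady-state biomass mass balance: V·X·(1 + k_d·θ_c) = Y·Q·(S₀ − S)·θ_c, so V = 0.451 × 2190 × (1090 − 28.1) × 4.44 / [2520 × (1 + 0.0865 × 4.44)] = 4.66×10^6 / 3488 = 1335 m³.
Q_w = (V·X)/(θ_c X_r) = 1335 × 2520 / (4.44 × 8180) = 92.64 m³/d.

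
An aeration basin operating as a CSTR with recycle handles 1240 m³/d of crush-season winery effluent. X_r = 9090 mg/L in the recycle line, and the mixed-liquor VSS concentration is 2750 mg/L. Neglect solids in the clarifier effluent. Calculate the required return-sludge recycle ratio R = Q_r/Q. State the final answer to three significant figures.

Solids balance on the clarifier gives (1+R)X = R·X_r, so R = X/(X_r − X) = 2750 / (9090 − 2750) = 0.4338.

R ≈ 0.434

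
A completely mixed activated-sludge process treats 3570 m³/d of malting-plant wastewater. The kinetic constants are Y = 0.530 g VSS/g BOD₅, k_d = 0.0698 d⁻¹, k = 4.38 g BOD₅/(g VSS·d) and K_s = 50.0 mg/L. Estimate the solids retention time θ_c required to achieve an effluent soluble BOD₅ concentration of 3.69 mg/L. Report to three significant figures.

θ_c ≈ 11.1 d

From 1/θ_c = Y·k·S/(K_s + S) − k_d: Y·k·S/(K_s+S) = 0.530 × 4.38 × 3.69 / (50.0 + 3.69) = 0.1595 d⁻¹.
Then 1/θ_c = μ − k_d = 0.1595 − 0.0698 = 0.08974 d⁻¹, giving θ_c = 11.14 d.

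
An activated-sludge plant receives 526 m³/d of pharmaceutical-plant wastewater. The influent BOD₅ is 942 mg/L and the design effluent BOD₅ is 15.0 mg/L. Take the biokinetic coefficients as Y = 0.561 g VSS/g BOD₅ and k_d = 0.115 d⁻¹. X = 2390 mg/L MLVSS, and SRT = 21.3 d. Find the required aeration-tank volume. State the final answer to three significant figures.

From the SRT design equation V = Y Q (S₀−S) θ_c / [X (1 + k_d θ_c)] = 0.561 × 526 × (942 − 15.0) × 21.3 / [2390 × (1 + 0.115 × 21.3)] = 5.83×10^6 / 8244 = 706.7 m³.

V ≈ 707 m³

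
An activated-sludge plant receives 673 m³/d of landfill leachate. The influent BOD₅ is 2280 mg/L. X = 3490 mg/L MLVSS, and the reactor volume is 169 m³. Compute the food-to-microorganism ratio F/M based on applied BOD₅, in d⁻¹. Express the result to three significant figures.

Food-to-microorganism ratio F/M = Q S₀ / (V X) = 673 × 2280 / (169.0 × 3490) = 2.602 d⁻¹.

F/M ≈ 2.60 d⁻¹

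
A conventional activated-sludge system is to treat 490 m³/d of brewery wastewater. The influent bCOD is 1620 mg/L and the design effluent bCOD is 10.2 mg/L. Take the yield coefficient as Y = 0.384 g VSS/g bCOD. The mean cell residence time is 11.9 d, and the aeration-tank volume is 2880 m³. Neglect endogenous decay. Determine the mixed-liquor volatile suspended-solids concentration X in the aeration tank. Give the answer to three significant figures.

X ≈ 1250 mg/L

From V·X = Y·Q·(S₀ − S)·θ_c (decay neglected): X = 0.384 × 490 × (1620 − 10.2) × 11.9 / 2880 = 1252 mg/L.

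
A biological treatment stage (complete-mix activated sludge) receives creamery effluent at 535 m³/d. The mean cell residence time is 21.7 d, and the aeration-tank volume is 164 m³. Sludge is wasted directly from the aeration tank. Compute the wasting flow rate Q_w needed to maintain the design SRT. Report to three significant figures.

Q_w ≈ 7.56 m³/d

Wasting from the aeration tank: Q_w = V / θ_c = 164.0 / 21.7 = 7.558 m³/d.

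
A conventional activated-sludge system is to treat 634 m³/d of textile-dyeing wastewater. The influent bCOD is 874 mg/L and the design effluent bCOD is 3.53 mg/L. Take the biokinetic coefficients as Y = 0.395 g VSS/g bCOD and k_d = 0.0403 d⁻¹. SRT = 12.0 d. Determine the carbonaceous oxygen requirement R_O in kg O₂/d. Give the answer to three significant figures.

Observed yield with endogenous decay: Y_obs = Y / (1 + k_d·θ_c) = 0.395 / (1 + 0.0403 × 12.0) = 0.395 / 1.484 = 0.2662 g VSS/g bCOD.
Substrate removed = Q·(S₀ − S) = 634 m³/d × (874 − 3.53) g/m³ = 5.52×10^5 g/d = 551.9 kg/d.
Biomass synthesised: P_X = Y_obs × 551.9 = 146.9 kg VSS/d.
R_O = Q·ΔS − 1.42 P_X = 551.9 − 208.6 = 343.2 kg O₂/d.

R_O ≈ 343 kg O₂/d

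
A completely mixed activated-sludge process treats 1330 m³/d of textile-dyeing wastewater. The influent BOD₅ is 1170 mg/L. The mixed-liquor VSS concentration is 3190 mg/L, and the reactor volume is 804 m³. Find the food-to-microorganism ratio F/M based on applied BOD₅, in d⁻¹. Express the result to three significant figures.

Food-to-microorganism ratio F/M = Q S₀ / (V X) = 1330 × 1170 / (804.0 × 3190) = 0.6067 d⁻¹.

F/M ≈ 0.607 d⁻¹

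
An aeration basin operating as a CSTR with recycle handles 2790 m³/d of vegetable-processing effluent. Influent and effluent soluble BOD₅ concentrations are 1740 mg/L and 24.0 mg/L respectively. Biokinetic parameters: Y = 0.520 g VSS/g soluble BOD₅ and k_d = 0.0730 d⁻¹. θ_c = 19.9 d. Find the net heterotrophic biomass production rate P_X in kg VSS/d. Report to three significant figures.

P_X ≈ 1020 kg VSS/d

Correct the yield for decay: Y_obs = Y/(1 + k_d θ_c) = 0.520 / (1 + 0.0730 × 19.9) = 0.520 / 2.453 = 0.2120.
Substrate removed = Q·(S₀ − S) = 2790 m³/d × (1740 − 24.0) g/m³ = 4.79×10^6 g/d = 4788 kg/d.
So the net sludge growth is P_X = 0.2120 × 4788 = 1015 kg VSS/d.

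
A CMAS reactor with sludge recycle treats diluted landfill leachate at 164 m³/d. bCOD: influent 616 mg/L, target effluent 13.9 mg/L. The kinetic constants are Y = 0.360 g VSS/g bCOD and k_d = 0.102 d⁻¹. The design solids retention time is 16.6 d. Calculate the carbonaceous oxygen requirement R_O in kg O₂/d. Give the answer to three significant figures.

R_O ≈ 80.0 kg O₂/d

Correct the yield for decay: Y_obs = Y/(1 + k_d θ_c) = 0.360 / (1 + 0.102 × 16.6) = 0.360 / 2.693 = 0.1337.
ΔS = 616 − 13.9 = 602.1 mg/L, so the substrate removal rate is 164 × 602.1/1000 = 98.74 kg bCOD/d.
P_X = Y_obs·Q·(S₀ − S) = 0.1337 × 98.74 = 13.20 kg VSS/d.
R_O = Q·(S₀ − S) − 1.42·P_X = 98.74 − 1.42 × 13.20 = 80.00 kg O₂/d.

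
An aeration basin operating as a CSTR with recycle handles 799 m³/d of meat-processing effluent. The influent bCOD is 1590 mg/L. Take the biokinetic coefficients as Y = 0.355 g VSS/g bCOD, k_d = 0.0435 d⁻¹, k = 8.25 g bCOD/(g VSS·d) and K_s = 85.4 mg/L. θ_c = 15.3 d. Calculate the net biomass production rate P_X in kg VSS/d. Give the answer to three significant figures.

P_X ≈ 270 kg VSS/d

For a completely mixed reactor with recycle the Lawrence–McCarty relation gives S = K_s·(1 + k_d·θ_c) / [θ_c·(Y·k − k_d) − 1] = 85.4 × (1 + 0.0435 × 15.3) / [15.3 × (0.355 × 8.25 − 0.0435) − 1] = 142.2 / 43.14 = 3.297 mg/L.
Observed yield with endogenous decay: Y_obs = Y / (1 + k_d·θ_c) = 0.355 / (1 + 0.0435 × 15.3) = 0.355 / 1.666 = 0.2131 g VSS/g bCOD.
Substrate removed = Q·(S₀ − S) = 799 m³/d × (1590 − 3.30) g/m³ = 1.27×10^6 g/d = 1268 kg/d.
So the net sludge growth is P_X = 0.2131 × 1268 = 270.2 kg VSS/d.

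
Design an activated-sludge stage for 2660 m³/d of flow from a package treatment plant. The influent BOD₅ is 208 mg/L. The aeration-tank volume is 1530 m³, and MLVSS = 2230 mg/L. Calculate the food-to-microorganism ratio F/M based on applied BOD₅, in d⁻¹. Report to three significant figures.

F/M = Q·S₀ / (V·X) = 2660 × 208 / (1530 × 2230) = 0.1622 g BOD₅·(g VSS·d)⁻¹.

F/M ≈ 0.162 d⁻¹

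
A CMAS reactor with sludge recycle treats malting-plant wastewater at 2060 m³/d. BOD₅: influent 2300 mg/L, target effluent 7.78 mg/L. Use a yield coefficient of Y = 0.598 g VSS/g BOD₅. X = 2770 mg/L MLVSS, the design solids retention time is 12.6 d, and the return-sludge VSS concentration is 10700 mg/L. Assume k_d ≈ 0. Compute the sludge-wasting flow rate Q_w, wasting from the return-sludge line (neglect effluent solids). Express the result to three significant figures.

V·X = Y·Q·ΔS·θ_c gives V = 0.598 × 2060 × (2300 − 7.78) × 12.6 / 2770 = 12844 m³.
θ_c = V·X/(Q_w·X_r) when wasting from the recycle, so Q_w = V·X/(θ_c·X_r) = 12844 × 2770 / (12.6 × 10700) = 263.9 m³/d.

Q_w ≈ 264 m³/d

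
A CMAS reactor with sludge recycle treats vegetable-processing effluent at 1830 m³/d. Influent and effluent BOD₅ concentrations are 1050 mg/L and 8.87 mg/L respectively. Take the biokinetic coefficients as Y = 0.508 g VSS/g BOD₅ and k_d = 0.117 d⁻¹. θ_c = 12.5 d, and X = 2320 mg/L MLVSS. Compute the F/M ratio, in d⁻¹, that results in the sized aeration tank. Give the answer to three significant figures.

From the SRT design equation V = Y Q (S₀−S) θ_c / [X (1 + k_d θ_c)] = 0.508 × 1830 × (1050 − 8.87) × 12.5 / [2320 × (1 + 0.117 × 12.5)] = 1.21×10^7 / 5713 = 2118 m³.
Food-to-microorganism ratio F/M = Q S₀ / (V X) = 1830 × 1050 / (2118 × 2320) = 0.3911 d⁻¹.

F/M ≈ 0.391 d⁻¹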